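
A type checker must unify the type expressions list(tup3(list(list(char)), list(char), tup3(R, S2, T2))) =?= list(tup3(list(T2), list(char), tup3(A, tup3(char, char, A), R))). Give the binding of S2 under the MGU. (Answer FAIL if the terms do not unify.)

tup3(char, char, list(char))

Decompose list/1: tup3(list(list(char)), list(char), tup3(R, S2, T2)) =?= tup3(list(T2), list(char), tup3(A, tup3(char, char, A), R)).
Decompose tup3/3: list(list(char)) =?= list(T2),  list(char) =?= list(char),  tup3(R, S2, T2) =?= tup3(A, tup3(char, char, A), R).
Decompose list/1: list(char) =?= T2.
Bind T2 := list(char); substituting into the one remaining equation that mentions T2 gives: tup3(R, S2, list(char)) =?= tup3(A, tup3(char, char, A), R).
Delete trivial equation list(char) =?= list(char).
Decompose tup3/3: R =?= A,  S2 =?= tup3(char, char, A),  list(char) =?= R.
Bind R := A; substituting into the one remaining equation that mentions R gives: list(char) =?= A.
Bind S2 := tup3(char, char, A); no other remaining equation mentions S2.
Bind A := list(char). Substituting into the earlier bindings gives R := list(char), S2 := tup3(char, char, list(char)).
MGU = { T2 -> list(char), R -> list(char), S2 -> tup3(char, char, list(char)), A -> list(char) }, so S2 -> tup3(char, char, list(char)).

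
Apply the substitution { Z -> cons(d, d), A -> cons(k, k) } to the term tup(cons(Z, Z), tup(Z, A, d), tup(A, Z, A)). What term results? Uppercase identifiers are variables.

Replace each occurrence of Z with cons(d, d).
Replace each occurrence of A with cons(k, k).
Result: tup(cons(cons(d, d), cons(d, d)), tup(cons(d, d), cons(k, k), d), tup(cons(k, k), cons(d, d), cons(k, k))).

tup(cons(cons(d, d), cons(d, d)), tup(cons(d, d), cons(k, k), d), tup(cons(k, k), cons(d, d), cons(k, k)))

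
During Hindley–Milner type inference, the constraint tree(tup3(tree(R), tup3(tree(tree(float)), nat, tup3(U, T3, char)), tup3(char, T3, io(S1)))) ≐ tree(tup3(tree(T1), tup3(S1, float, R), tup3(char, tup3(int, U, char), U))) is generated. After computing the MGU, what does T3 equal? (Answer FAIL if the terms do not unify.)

FAIL

Decompose tree/1: tup3(tree(R), tup3(tree(tree(float)), nat, tup3(U, T3, char)), tup3(char, T3, io(S1))) ≐ tup3(tree(T1), tup3(S1, float, R), tup3(char, tup3(int, U, char), U)).
Decompose tup3/3: tree(R) ≐ tree(T1),  tup3(tree(tree(float)), nat, tup3(U, T3, char)) ≐ tup3(S1, float, R),  tup3(char, T3, io(S1)) ≐ tup3(char, tup3(int, U, char), U).
Decompose tree/1: R ≐ T1.
Bind R := T1; substituting into the one remaining equation that mentions R gives: tup3(tree(tree(float)), nat, tup3(U, T3, char)) ≐ tup3(S1, float, T1).
Decompose tup3/3: tree(tree(float)) ≐ S1,  nat ≐ float,  tup3(U, T3, char) ≐ T1.
Bind S1 := tree(tree(float)); substituting into the one remaining equation that mentions S1 gives: tup3(char, T3, io(tree(tree(float)))) ≐ tup3(char, tup3(int, U, char), U).
Clash: constants nat and float differ; no unifier exists.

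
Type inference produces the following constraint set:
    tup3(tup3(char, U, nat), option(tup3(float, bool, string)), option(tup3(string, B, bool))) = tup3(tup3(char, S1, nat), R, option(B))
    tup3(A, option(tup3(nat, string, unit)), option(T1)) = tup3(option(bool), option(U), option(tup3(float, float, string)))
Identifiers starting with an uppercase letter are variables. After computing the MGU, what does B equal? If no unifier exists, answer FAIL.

Decompose tup3/3: tup3(char, U, nat) = tup3(char, S1, nat),  option(tup3(float, bool, string)) = R,  option(tup3(string, B, bool)) = option(B).
Decompose tup3/3: char = char,  U = S1,  nat = nat.
Delete trivial equation char = char.
Bind U := S1; substituting into the one remaining equation that mentions U gives: tup3(A, option(tup3(nat, string, unit)), option(T1)) = tup3(option(bool), option(S1), option(tup3(float, float, string))).
Delete trivial equation nat = nat.
Bind R := option(tup3(float, bool, string)); no other remaining equation mentions R.
Decompose option/1: tup3(string, B, bool) = B.
Occurs check fails: B occurs in tup3(string, B, bool); the equation B = tup3(string, B, bool) has no finite solution.

FAIL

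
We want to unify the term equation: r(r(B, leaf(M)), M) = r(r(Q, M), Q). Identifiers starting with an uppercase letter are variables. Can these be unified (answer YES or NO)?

NO

Decompose r/2: r(B, leaf(M)) = r(Q, M),  M = Q.
Decompose r/2: B = Q,  leaf(M) = M.
Bind B := Q; no other remaining equation mentions B.
Occurs check fails: M occurs in leaf(M); the equation M = leaf(M) has no finite solution.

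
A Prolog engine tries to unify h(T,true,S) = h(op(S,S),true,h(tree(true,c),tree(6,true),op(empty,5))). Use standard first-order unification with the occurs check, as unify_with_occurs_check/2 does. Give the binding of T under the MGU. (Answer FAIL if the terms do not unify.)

op(h(tree(true,c),tree(6,true),op(empty,5)),h(tree(true,c),tree(6,true),op(empty,5)))

Decompose h/3: T = op(S,S),  true = true,  S = h(tree(true,c),tree(6,true),op(empty,5)).
Bind T := op(S,S); no other remaining equation mentions T.
Delete trivial equation true = true.
Bind S := h(tree(true,c),tree(6,true),op(empty,5)). Substituting into the earlier binding gives T := op(h(tree(true,c),tree(6,true),op(empty,5)),h(tree(true,c),tree(6,true),op(empty,5))).
MGU = { T = op(h(tree(true,c),tree(6,true),op(empty,5)),h(tree(true,c),tree(6,true),op(empty,5))), S = h(tree(true,c),tree(6,true),op(empty,5)) }, so T = op(h(tree(true,c),tree(6,true),op(empty,5)),h(tree(true,c),tree(6,true),op(empty,5))).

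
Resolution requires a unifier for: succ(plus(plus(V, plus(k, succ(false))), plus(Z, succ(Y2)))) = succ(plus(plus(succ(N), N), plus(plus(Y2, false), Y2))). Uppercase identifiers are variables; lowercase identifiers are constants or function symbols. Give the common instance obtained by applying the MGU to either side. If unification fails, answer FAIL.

Decompose succ/1: plus(plus(V, plus(k, succ(false))), plus(Z, succ(Y2))) = plus(plus(succ(N), N), plus(plus(Y2, false), Y2)).
Decompose plus/2: plus(V, plus(k, succ(false))) = plus(succ(N), N),  plus(Z, succ(Y2)) = plus(plus(Y2, false), Y2).
Decompose plus/2: V = succ(N),  plus(k, succ(false)) = N.
Bind V := succ(N); no other remaining equation mentions V.
Bind N := plus(k, succ(false)); no other remaining equation mentions N. Substituting into the earlier binding gives V := succ(plus(k, succ(false))).
Decompose plus/2: Z = plus(Y2, false),  succ(Y2) = Y2.
Bind Z := plus(Y2, false); no other remaining equation mentions Z.
Occurs check fails: Y2 occurs in succ(Y2); the equation Y2 = succ(Y2) has no finite solution.

FAIL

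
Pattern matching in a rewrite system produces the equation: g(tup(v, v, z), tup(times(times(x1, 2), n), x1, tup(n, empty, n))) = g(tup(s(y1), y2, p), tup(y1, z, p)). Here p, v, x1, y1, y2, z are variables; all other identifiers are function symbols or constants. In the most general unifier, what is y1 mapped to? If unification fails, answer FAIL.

times(times(tup(n, empty, n), 2), n)

Decompose g/2: tup(v, v, z) = tup(s(y1), y2, p),  tup(times(times(x1, 2), n), x1, tup(n, empty, n)) = tup(y1, z, p).
Decompose tup/3: v = s(y1),  v = y2,  z = p.
Bind v := s(y1); substituting into the one remaining equation that mentions v gives: s(y1) = y2.
Bind y2 := s(y1); no other remaining equation mentions y2.
Bind z := p; substituting into the remaining equation gives: tup(times(times(x1, 2), n), x1, tup(n, empty, n)) = tup(y1, p, p).
Decompose tup/3: times(times(x1, 2), n) = y1,  x1 = p,  tup(n, empty, n) = p.
Bind y1 := times(times(x1, 2), n); no other remaining equation mentions y1. Substituting into the earlier bindings gives v := s(times(times(x1, 2), n)), y2 := s(times(times(x1, 2), n)).
Bind x1 := p; no other remaining equation mentions x1. Substituting into the earlier bindings gives v := s(times(times(p, 2), n)), y2 := s(times(times(p, 2), n)), y1 := times(times(p, 2), n).
Bind p := tup(n, empty, n). Substituting into the earlier bindings gives v := s(times(times(tup(n, empty, n), 2), n)), y2 := s(times(times(tup(n, empty, n), 2), n)), z := tup(n, empty, n), y1 := times(times(tup(n, empty, n), 2), n), x1 := tup(n, empty, n).
MGU = { v := s(times(times(tup(n, empty, n), 2), n)), y2 := s(times(times(tup(n, empty, n), 2), n)), z := tup(n, empty, n), y1 := times(times(tup(n, empty, n), 2), n), x1 := tup(n, empty, n), p := tup(n, empty, n) }, so y1 := times(times(tup(n, empty, n), 2), n).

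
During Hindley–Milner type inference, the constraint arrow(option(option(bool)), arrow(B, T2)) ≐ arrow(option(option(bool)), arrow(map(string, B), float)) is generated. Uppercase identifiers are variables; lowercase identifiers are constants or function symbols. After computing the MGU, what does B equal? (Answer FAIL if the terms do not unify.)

FAIL

Decompose arrow/2: option(option(bool)) ≐ option(option(bool)),  arrow(B, T2) ≐ arrow(map(string, B), float).
Delete trivial equation option(option(bool)) ≐ option(option(bool)).
Decompose arrow/2: B ≐ map(string, B),  T2 ≐ float.
Occurs check fails: B occurs in map(string, B); the equation B ≐ map(string, B) has no finite solution.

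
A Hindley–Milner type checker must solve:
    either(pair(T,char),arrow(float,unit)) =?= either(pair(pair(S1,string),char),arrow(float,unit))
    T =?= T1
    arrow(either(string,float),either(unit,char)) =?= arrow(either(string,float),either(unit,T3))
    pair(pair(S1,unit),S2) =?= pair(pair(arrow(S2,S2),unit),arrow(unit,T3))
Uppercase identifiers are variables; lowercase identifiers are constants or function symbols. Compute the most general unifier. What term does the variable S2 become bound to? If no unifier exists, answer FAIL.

Decompose either/2: pair(T,char) =?= pair(pair(S1,string),char),  arrow(float,unit) =?= arrow(float,unit).
Decompose pair/2: T =?= pair(S1,string),  char =?= char.
Bind T := pair(S1,string); substituting into the one remaining equation that mentions T gives: pair(S1,string) =?= T1.
Delete trivial equation char =?= char.
Delete trivial equation arrow(float,unit) =?= arrow(float,unit).
Bind T1 := pair(S1,string); no other remaining equation mentions T1.
Decompose arrow/2: either(string,float) =?= either(string,float),  either(unit,char) =?= either(unit,T3).
Delete trivial equation either(string,float) =?= either(string,float).
Decompose either/2: unit =?= unit,  char =?= T3.
Delete trivial equation unit =?= unit.
Bind T3 := char; substituting into the remaining equation gives: pair(pair(S1,unit),S2) =?= pair(pair(arrow(S2,S2),unit),arrow(unit,char)).
Decompose pair/2: pair(S1,unit) =?= pair(arrow(S2,S2),unit),  S2 =?= arrow(unit,char).
Decompose pair/2: S1 =?= arrow(S2,S2),  unit =?= unit.
Bind S1 := arrow(S2,S2); no other remaining equation mentions S1. Substituting into the earlier bindings gives T := pair(arrow(S2,S2),string), T1 := pair(arrow(S2,S2),string).
Delete trivial equation unit =?= unit.
Bind S2 := arrow(unit,char). Substituting into the earlier bindings gives T := pair(arrow(arrow(unit,char),arrow(unit,char)),string), T1 := pair(arrow(arrow(unit,char),arrow(unit,char)),string), S1 := arrow(arrow(unit,char),arrow(unit,char)).
MGU = { T -> pair(arrow(arrow(unit,char),arrow(unit,char)),string), T1 -> pair(arrow(arrow(unit,char),arrow(unit,char)),string), T3 -> char, S1 -> arrow(arrow(unit,char),arrow(unit,char)), S2 -> arrow(unit,char) }, so S2 -> arrow(unit,char).

arrow(unit,char)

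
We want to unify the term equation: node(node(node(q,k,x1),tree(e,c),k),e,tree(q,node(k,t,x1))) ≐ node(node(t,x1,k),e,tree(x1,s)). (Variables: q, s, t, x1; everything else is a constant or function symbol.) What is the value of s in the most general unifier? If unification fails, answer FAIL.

Decompose node/3: node(node(q,k,x1),tree(e,c),k) ≐ node(t,x1,k),  e ≐ e,  tree(q,node(k,t,x1)) ≐ tree(x1,s).
Decompose node/3: node(q,k,x1) ≐ t,  tree(e,c) ≐ x1,  k ≐ k.
Bind t := node(q,k,x1); substituting into the one remaining equation that mentions t gives: tree(q,node(k,node(q,k,x1),x1)) ≐ tree(x1,s).
Bind x1 := tree(e,c); substituting into the one remaining equation that mentions x1 gives: tree(q,node(k,node(q,k,tree(e,c)),tree(e,c))) ≐ tree(tree(e,c),s). Substituting into the earlier binding gives t := node(q,k,tree(e,c)).
Delete trivial equation k ≐ k.
Delete trivial equation e ≐ e.
Decompose tree/2: q ≐ tree(e,c),  node(k,node(q,k,tree(e,c)),tree(e,c)) ≐ s.
Bind q := tree(e,c); substituting into the remaining equation gives: node(k,node(tree(e,c),k,tree(e,c)),tree(e,c)) ≐ s. Substituting into the earlier binding gives t := node(tree(e,c),k,tree(e,c)).
Bind s := node(k,node(tree(e,c),k,tree(e,c)),tree(e,c)).
MGU = { t ↦ node(tree(e,c),k,tree(e,c)), x1 ↦ tree(e,c), q ↦ tree(e,c), s ↦ node(k,node(tree(e,c),k,tree(e,c)),tree(e,c)) }, so s ↦ node(k,node(tree(e,c),k,tree(e,c)),tree(e,c)).

node(k,node(tree(e,c),k,tree(e,c)),tree(e,c))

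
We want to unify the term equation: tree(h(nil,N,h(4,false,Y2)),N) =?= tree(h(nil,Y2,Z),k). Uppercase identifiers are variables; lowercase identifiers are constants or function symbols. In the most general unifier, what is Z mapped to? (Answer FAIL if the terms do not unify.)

Decompose tree/2: h(nil,N,h(4,false,Y2)) =?= h(nil,Y2,Z),  N =?= k.
Decompose h/3: nil =?= nil,  N =?= Y2,  h(4,false,Y2) =?= Z.
Delete trivial equation nil =?= nil.
Bind N := Y2; substituting into the one remaining equation that mentions N gives: Y2 =?= k.
Bind Z := h(4,false,Y2); no other remaining equation mentions Z.
Bind Y2 := k. Substituting into the earlier bindings gives N := k, Z := h(4,false,k).
MGU = { N -> k, Z -> h(4,false,k), Y2 -> k }, so Z -> h(4,false,k).

h(4,false,k)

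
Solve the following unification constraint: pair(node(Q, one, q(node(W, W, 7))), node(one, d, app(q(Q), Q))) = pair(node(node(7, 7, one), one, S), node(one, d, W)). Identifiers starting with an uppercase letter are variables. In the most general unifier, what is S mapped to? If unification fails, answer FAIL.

q(node(app(q(node(7, 7, one)), node(7, 7, one)), app(q(node(7, 7, one)), node(7, 7, one)), 7))

Decompose pair/2: node(Q, one, q(node(W, W, 7))) = node(node(7, 7, one), one, S),  node(one, d, app(q(Q), Q)) = node(one, d, W).
Decompose node/3: Q = node(7, 7, one),  one = one,  q(node(W, W, 7)) = S.
Bind Q := node(7, 7, one); substituting into the one remaining equation that mentions Q gives: node(one, d, app(q(node(7, 7, one)), node(7, 7, one))) = node(one, d, W).
Delete trivial equation one = one.
Bind S := q(node(W, W, 7)); no other remaining equation mentions S.
Decompose node/3: one = one,  d = d,  app(q(node(7, 7, one)), node(7, 7, one)) = W.
Delete trivial equation one = one.
Delete trivial equation d = d.
Bind W := app(q(node(7, 7, one)), node(7, 7, one)). Substituting into the earlier binding gives S := q(node(app(q(node(7, 7, one)), node(7, 7, one)), app(q(node(7, 7, one)), node(7, 7, one)), 7)).
MGU = { Q ↦ node(7, 7, one), S ↦ q(node(app(q(node(7, 7, one)), node(7, 7, one)), app(q(node(7, 7, one)), node(7, 7, one)), 7)), W ↦ app(q(node(7, 7, one)), node(7, 7, one)) }, so S ↦ q(node(app(q(node(7, 7, one)), node(7, 7, one)), app(q(node(7, 7, one)), node(7, 7, one)), 7)).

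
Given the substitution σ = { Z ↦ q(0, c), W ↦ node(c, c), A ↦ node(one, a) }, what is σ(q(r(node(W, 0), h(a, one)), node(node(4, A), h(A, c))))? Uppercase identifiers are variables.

Replace each occurrence of W with node(c, c).
Replace each occurrence of A with node(one, a).
Result: q(r(node(node(c, c), 0), h(a, one)), node(node(4, node(one, a)), h(node(one, a), c))).

q(r(node(node(c, c), 0), h(a, one)), node(node(4, node(one, a)), h(node(one, a), c)))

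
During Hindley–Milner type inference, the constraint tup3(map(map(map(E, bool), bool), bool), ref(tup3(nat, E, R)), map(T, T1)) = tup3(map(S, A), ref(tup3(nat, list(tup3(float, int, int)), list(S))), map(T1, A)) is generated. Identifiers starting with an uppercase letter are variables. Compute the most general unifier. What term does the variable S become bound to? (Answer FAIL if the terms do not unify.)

Decompose tup3/3: map(map(map(E, bool), bool), bool) = map(S, A),  ref(tup3(nat, E, R)) = ref(tup3(nat, list(tup3(float, int, int)), list(S))),  map(T, T1) = map(T1, A).
Decompose map/2: map(map(E, bool), bool) = S,  bool = A.
Bind S := map(map(E, bool), bool); substituting into the one remaining equation that mentions S gives: ref(tup3(nat, E, R)) = ref(tup3(nat, list(tup3(float, int, int)), list(map(map(E, bool), bool)))).
Bind A := bool; substituting into the one remaining equation that mentions A gives: map(T, T1) = map(T1, bool).
Decompose ref/1: tup3(nat, E, R) = tup3(nat, list(tup3(float, int, int)), list(map(map(E, bool), bool))).
Decompose tup3/3: nat = nat,  E = list(tup3(float, int, int)),  R = list(map(map(E, bool), bool)).
Delete trivial equation nat = nat.
Bind E := list(tup3(float, int, int)); substituting into the one remaining equation that mentions E gives: R = list(map(map(list(tup3(float, int, int)), bool), bool)). Substituting into the earlier binding gives S := map(map(list(tup3(float, int, int)), bool), bool).
Bind R := list(map(map(list(tup3(float, int, int)), bool), bool)); no other remaining equation mentions R.
Decompose map/2: T = T1,  T1 = bool.
Bind T := T1; no other remaining equation mentions T.
Bind T1 := bool. Substituting into the earlier binding gives T := bool.
MGU = { S := map(map(list(tup3(float, int, int)), bool), bool), A := bool, E := list(tup3(float, int, int)), R := list(map(map(list(tup3(float, int, int)), bool), bool)), T := bool, T1 := bool }, so S := map(map(list(tup3(float, int, int)), bool), bool).

map(map(list(tup3(float, int, int)), bool), bool)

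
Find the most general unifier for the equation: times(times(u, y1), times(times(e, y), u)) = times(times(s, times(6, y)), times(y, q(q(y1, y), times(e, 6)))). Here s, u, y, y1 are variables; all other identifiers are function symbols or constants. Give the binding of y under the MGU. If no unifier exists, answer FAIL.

Decompose times/2: times(u, y1) = times(s, times(6, y)),  times(times(e, y), u) = times(y, q(q(y1, y), times(e, 6))).
Decompose times/2: u = s,  y1 = times(6, y).
Bind u := s; substituting into the one remaining equation that mentions u gives: times(times(e, y), s) = times(y, q(q(y1, y), times(e, 6))).
Bind y1 := times(6, y); substituting into the remaining equation gives: times(times(e, y), s) = times(y, q(q(times(6, y), y), times(e, 6))).
Decompose times/2: times(e, y) = y,  s = q(q(times(6, y), y), times(e, 6)).
Occurs check fails: y occurs in times(e, y); the equation y = times(e, y) has no finite solution.

FAIL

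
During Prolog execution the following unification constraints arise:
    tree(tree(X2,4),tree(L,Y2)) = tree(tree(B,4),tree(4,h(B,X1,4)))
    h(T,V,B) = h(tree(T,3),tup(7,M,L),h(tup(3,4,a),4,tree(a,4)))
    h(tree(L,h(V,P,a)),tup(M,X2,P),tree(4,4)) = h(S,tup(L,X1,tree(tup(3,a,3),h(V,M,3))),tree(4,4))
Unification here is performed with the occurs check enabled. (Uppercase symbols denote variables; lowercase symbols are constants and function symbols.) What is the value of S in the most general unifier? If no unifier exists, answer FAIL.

FAIL

Decompose tree/2: tree(X2,4) = tree(B,4),  tree(L,Y2) = tree(4,h(B,X1,4)).
Decompose tree/2: X2 = B,  4 = 4.
Bind X2 := B; substituting into the one remaining equation that mentions X2 gives: h(tree(L,h(V,P,a)),tup(M,B,P),tree(4,4)) = h(S,tup(L,X1,tree(tup(3,a,3),h(V,M,3))),tree(4,4)).
Delete trivial equation 4 = 4.
Decompose tree/2: L = 4,  Y2 = h(B,X1,4).
Bind L := 4; substituting into the 2 remaining equations that mention L gives: h(T,V,B) = h(tree(T,3),tup(7,M,4),h(tup(3,4,a),4,tree(a,4))),  h(tree(4,h(V,P,a)),tup(M,B,P),tree(4,4)) = h(S,tup(4,X1,tree(tup(3,a,3),h(V,M,3))),tree(4,4)).
Bind Y2 := h(B,X1,4); no other remaining equation mentions Y2.
Decompose h/3: T = tree(T,3),  V = tup(7,M,4),  B = h(tup(3,4,a),4,tree(a,4)).
Occurs check fails: T occurs in tree(T,3); the equation T = tree(T,3) has no finite solution.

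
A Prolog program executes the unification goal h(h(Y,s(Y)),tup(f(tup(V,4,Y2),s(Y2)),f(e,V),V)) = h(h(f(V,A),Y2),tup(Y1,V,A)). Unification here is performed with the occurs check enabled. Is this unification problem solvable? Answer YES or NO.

NO

Decompose h/2: h(Y,s(Y)) = h(f(V,A),Y2),  tup(f(tup(V,4,Y2),s(Y2)),f(e,V),V) = tup(Y1,V,A).
Decompose h/2: Y = f(V,A),  s(Y) = Y2.
Bind Y := f(V,A); substituting into the one remaining equation that mentions Y gives: s(f(V,A)) = Y2.
Bind Y2 := s(f(V,A)); substituting into the remaining equation gives: tup(f(tup(V,4,s(f(V,A))),s(s(f(V,A)))),f(e,V),V) = tup(Y1,V,A).
Decompose tup/3: f(tup(V,4,s(f(V,A))),s(s(f(V,A)))) = Y1,  f(e,V) = V,  V = A.
Bind Y1 := f(tup(V,4,s(f(V,A))),s(s(f(V,A)))); no other remaining equation mentions Y1.
Occurs check fails: V occurs in f(e,V); the equation V = f(e,V) has no finite solution.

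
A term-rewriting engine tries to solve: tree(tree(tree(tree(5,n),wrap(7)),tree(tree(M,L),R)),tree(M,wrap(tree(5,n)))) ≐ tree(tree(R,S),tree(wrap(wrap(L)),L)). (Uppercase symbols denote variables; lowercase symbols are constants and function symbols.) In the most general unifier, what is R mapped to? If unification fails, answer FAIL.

Decompose tree/2: tree(tree(tree(5,n),wrap(7)),tree(tree(M,L),R)) ≐ tree(R,S),  tree(M,wrap(tree(5,n))) ≐ tree(wrap(wrap(L)),L).
Decompose tree/2: tree(tree(5,n),wrap(7)) ≐ R,  tree(tree(M,L),R) ≐ S.
Bind R := tree(tree(5,n),wrap(7)); substituting into the one remaining equation that mentions R gives: tree(tree(M,L),tree(tree(5,n),wrap(7))) ≐ S.
Bind S := tree(tree(M,L),tree(tree(5,n),wrap(7))); no other remaining equation mentions S.
Decompose tree/2: M ≐ wrap(wrap(L)),  wrap(tree(5,n)) ≐ L.
Bind M := wrap(wrap(L)); no other remaining equation mentions M. Substituting into the earlier binding gives S := tree(tree(wrap(wrap(L)),L),tree(tree(5,n),wrap(7))).
Bind L := wrap(tree(5,n)). Substituting into the earlier bindings gives S := tree(tree(wrap(wrap(wrap(tree(5,n)))),wrap(tree(5,n))),tree(tree(5,n),wrap(7))), M := wrap(wrap(wrap(tree(5,n)))).
MGU = { R := tree(tree(5,n),wrap(7)), S := tree(tree(wrap(wrap(wrap(tree(5,n)))),wrap(tree(5,n))),tree(tree(5,n),wrap(7))), M := wrap(wrap(wrap(tree(5,n)))), L := wrap(tree(5,n)) }, so R := tree(tree(5,n),wrap(7)).

tree(tree(5,n),wrap(7))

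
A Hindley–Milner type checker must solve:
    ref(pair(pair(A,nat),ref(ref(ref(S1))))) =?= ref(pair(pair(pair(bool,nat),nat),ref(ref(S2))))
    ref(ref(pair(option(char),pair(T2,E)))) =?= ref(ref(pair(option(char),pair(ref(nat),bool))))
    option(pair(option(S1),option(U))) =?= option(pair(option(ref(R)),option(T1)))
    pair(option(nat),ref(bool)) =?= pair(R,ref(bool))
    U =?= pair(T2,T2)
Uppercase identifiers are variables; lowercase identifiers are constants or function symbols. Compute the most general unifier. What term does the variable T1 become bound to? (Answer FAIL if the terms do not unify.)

pair(ref(nat),ref(nat))

Decompose ref/1: pair(pair(A,nat),ref(ref(ref(S1)))) =?= pair(pair(pair(bool,nat),nat),ref(ref(S2))).
Decompose pair/2: pair(A,nat) =?= pair(pair(bool,nat),nat),  ref(ref(ref(S1))) =?= ref(ref(S2)).
Decompose pair/2: A =?= pair(bool,nat),  nat =?= nat.
Bind A := pair(bool,nat); no other remaining equation mentions A.
Delete trivial equation nat =?= nat.
Decompose ref/1: ref(ref(S1)) =?= ref(S2).
Decompose ref/1: ref(S1) =?= S2.
Bind S2 := ref(S1); no other remaining equation mentions S2.
Decompose ref/1: ref(pair(option(char),pair(T2,E))) =?= ref(pair(option(char),pair(ref(nat),bool))).
Decompose ref/1: pair(option(char),pair(T2,E)) =?= pair(option(char),pair(ref(nat),bool)).
Decompose pair/2: option(char) =?= option(char),  pair(T2,E) =?= pair(ref(nat),bool).
Delete trivial equation option(char) =?= option(char).
Decompose pair/2: T2 =?= ref(nat),  E =?= bool.
Bind T2 := ref(nat); substituting into the one remaining equation that mentions T2 gives: U =?= pair(ref(nat),ref(nat)).
Bind E := bool; no other remaining equation mentions E.
Decompose option/1: pair(option(S1),option(U)) =?= pair(option(ref(R)),option(T1)).
Decompose pair/2: option(S1) =?= option(ref(R)),  option(U) =?= option(T1).
Decompose option/1: S1 =?= ref(R).
Bind S1 := ref(R); no other remaining equation mentions S1. Substituting into the earlier binding gives S2 := ref(ref(R)).
Decompose option/1: U =?= T1.
Bind U := T1; substituting into the one remaining equation that mentions U gives: T1 =?= pair(ref(nat),ref(nat)).
Decompose pair/2: option(nat) =?= R,  ref(bool) =?= ref(bool).
Bind R := option(nat); no other remaining equation mentions R. Substituting into the earlier bindings gives S2 := ref(ref(option(nat))), S1 := ref(option(nat)).
Delete trivial equation ref(bool) =?= ref(bool).
Bind T1 := pair(ref(nat),ref(nat)). Substituting into the earlier binding gives U := pair(ref(nat),ref(nat)).
MGU = { A -> pair(bool,nat), S2 -> ref(ref(option(nat))), T2 -> ref(nat), E -> bool, S1 -> ref(option(nat)), U -> pair(ref(nat),ref(nat)), R -> option(nat), T1 -> pair(ref(nat),ref(nat)) }, so T1 -> pair(ref(nat),ref(nat)).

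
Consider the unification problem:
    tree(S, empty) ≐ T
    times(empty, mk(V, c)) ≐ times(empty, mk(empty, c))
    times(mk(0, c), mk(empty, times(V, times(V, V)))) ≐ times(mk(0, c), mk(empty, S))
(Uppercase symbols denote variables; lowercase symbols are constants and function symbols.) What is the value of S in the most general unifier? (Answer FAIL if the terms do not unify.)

times(empty, times(empty, empty))

Bind T := tree(S, empty); no other remaining equation mentions T.
Decompose times/2: empty ≐ empty,  mk(V, c) ≐ mk(empty, c).
Delete trivial equation empty ≐ empty.
Decompose mk/2: V ≐ empty,  c ≐ c.
Bind V := empty; substituting into the one remaining equation that mentions V gives: times(mk(0, c), mk(empty, times(empty, times(empty, empty)))) ≐ times(mk(0, c), mk(empty, S)).
Delete trivial equation c ≐ c.
Decompose times/2: mk(0, c) ≐ mk(0, c),  mk(empty, times(empty, times(empty, empty))) ≐ mk(empty, S).
Delete trivial equation mk(0, c) ≐ mk(0, c).
Decompose mk/2: empty ≐ empty,  times(empty, times(empty, empty)) ≐ S.
Delete trivial equation empty ≐ empty.
Bind S := times(empty, times(empty, empty)). Substituting into the earlier binding gives T := tree(times(empty, times(empty, empty)), empty).
MGU = { T ↦ tree(times(empty, times(empty, empty)), empty), V ↦ empty, S ↦ times(empty, times(empty, empty)) }, so S ↦ times(empty, times(empty, empty)).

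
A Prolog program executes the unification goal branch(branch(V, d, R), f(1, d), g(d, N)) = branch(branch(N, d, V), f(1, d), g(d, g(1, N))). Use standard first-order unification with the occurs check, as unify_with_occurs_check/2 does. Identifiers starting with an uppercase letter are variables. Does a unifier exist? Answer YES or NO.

NO

Decompose branch/3: branch(V, d, R) = branch(N, d, V),  f(1, d) = f(1, d),  g(d, N) = g(d, g(1, N)).
Decompose branch/3: V = N,  d = d,  R = V.
Bind V := N; substituting into the one remaining equation that mentions V gives: R = N.
Delete trivial equation d = d.
Bind R := N; no other remaining equation mentions R.
Delete trivial equation f(1, d) = f(1, d).
Decompose g/2: d = d,  N = g(1, N).
Delete trivial equation d = d.
Occurs check fails: N occurs in g(1, N); the equation N = g(1, N) has no finite solution.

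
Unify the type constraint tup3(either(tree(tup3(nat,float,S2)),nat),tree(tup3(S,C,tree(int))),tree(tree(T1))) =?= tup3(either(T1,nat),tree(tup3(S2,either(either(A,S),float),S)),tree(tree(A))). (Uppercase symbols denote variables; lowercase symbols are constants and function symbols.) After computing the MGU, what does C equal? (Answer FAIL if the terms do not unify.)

Decompose tup3/3: either(tree(tup3(nat,float,S2)),nat) =?= either(T1,nat),  tree(tup3(S,C,tree(int))) =?= tree(tup3(S2,either(either(A,S),float),S)),  tree(tree(T1)) =?= tree(tree(A)).
Decompose either/2: tree(tup3(nat,float,S2)) =?= T1,  nat =?= nat.
Bind T1 := tree(tup3(nat,float,S2)); substituting into the one remaining equation that mentions T1 gives: tree(tree(tree(tup3(nat,float,S2)))) =?= tree(tree(A)).
Delete trivial equation nat =?= nat.
Decompose tree/1: tup3(S,C,tree(int)) =?= tup3(S2,either(either(A,S),float),S).
Decompose tup3/3: S =?= S2,  C =?= either(either(A,S),float),  tree(int) =?= S.
Bind S := S2; substituting into the 2 remaining equations that mention S gives: C =?= either(either(A,S2),float),  tree(int) =?= S2.
Bind C := either(either(A,S2),float); no other remaining equation mentions C.
Bind S2 := tree(int); substituting into the remaining equation gives: tree(tree(tree(tup3(nat,float,tree(int))))) =?= tree(tree(A)). Substituting into the earlier bindings gives T1 := tree(tup3(nat,float,tree(int))), S := tree(int), C := either(either(A,tree(int)),float).
Decompose tree/1: tree(tree(tup3(nat,float,tree(int)))) =?= tree(A).
Decompose tree/1: tree(tup3(nat,float,tree(int))) =?= A.
Bind A := tree(tup3(nat,float,tree(int))). Substituting into the earlier binding gives C := either(either(tree(tup3(nat,float,tree(int))),tree(int)),float).
MGU = { T1 ↦ tree(tup3(nat,float,tree(int))), S ↦ tree(int), C ↦ either(either(tree(tup3(nat,float,tree(int))),tree(int)),float), S2 ↦ tree(int), A ↦ tree(tup3(nat,float,tree(int))) }, so C ↦ either(either(tree(tup3(nat,float,tree(int))),tree(int)),float).

either(either(tree(tup3(nat,float,tree(int))),tree(int)),float)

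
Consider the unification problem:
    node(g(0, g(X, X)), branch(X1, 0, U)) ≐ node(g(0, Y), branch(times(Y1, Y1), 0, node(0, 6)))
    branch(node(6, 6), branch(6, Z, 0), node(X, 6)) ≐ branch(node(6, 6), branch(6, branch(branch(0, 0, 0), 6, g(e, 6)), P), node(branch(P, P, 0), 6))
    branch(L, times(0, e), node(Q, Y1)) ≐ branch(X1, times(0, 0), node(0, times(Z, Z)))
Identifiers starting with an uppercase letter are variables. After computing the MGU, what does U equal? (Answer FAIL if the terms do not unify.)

Decompose node/2: g(0, g(X, X)) ≐ g(0, Y),  branch(X1, 0, U) ≐ branch(times(Y1, Y1), 0, node(0, 6)).
Decompose g/2: 0 ≐ 0,  g(X, X) ≐ Y.
Delete trivial equation 0 ≐ 0.
Bind Y := g(X, X); no other remaining equation mentions Y.
Decompose branch/3: X1 ≐ times(Y1, Y1),  0 ≐ 0,  U ≐ node(0, 6).
Bind X1 := times(Y1, Y1); substituting into the one remaining equation that mentions X1 gives: branch(L, times(0, e), node(Q, Y1)) ≐ branch(times(Y1, Y1), times(0, 0), node(0, times(Z, Z))).
Delete trivial equation 0 ≐ 0.
Bind U := node(0, 6); no other remaining equation mentions U.
Decompose branch/3: node(6, 6) ≐ node(6, 6),  branch(6, Z, 0) ≐ branch(6, branch(branch(0, 0, 0), 6, g(e, 6)), P),  node(X, 6) ≐ node(branch(P, P, 0), 6).
Delete trivial equation node(6, 6) ≐ node(6, 6).
Decompose branch/3: 6 ≐ 6,  Z ≐ branch(branch(0, 0, 0), 6, g(e, 6)),  0 ≐ P.
Delete trivial equation 6 ≐ 6.
Bind Z := branch(branch(0, 0, 0), 6, g(e, 6)); substituting into the one remaining equation that mentions Z gives: branch(L, times(0, e), node(Q, Y1)) ≐ branch(times(Y1, Y1), times(0, 0), node(0, times(branch(branch(0, 0, 0), 6, g(e, 6)), branch(branch(0, 0, 0), 6, g(e, 6))))).
Bind P := 0; substituting into the one remaining equation that mentions P gives: node(X, 6) ≐ node(branch(0, 0, 0), 6).
Decompose node/2: X ≐ branch(0, 0, 0),  6 ≐ 6.
Bind X := branch(0, 0, 0); no other remaining equation mentions X. Substituting into the earlier binding gives Y := g(branch(0, 0, 0), branch(0, 0, 0)).
Delete trivial equation 6 ≐ 6.
Decompose branch/3: L ≐ times(Y1, Y1),  times(0, e) ≐ times(0, 0),  node(Q, Y1) ≐ node(0, times(branch(branch(0, 0, 0), 6, g(e, 6)), branch(branch(0, 0, 0), 6, g(e, 6)))).
Bind L := times(Y1, Y1); no other remaining equation mentions L.
Decompose times/2: 0 ≐ 0,  e ≐ 0.
Delete trivial equation 0 ≐ 0.
Clash: constants e and 0 differ; no unifier exists.

FAIL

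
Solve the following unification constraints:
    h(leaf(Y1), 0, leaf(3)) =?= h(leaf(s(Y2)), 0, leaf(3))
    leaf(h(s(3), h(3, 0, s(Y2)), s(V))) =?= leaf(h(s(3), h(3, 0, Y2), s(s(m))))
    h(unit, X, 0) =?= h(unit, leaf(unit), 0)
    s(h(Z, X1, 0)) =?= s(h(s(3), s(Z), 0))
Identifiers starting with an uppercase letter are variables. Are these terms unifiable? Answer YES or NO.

NO

Decompose h/3: leaf(Y1) =?= leaf(s(Y2)),  0 =?= 0,  leaf(3) =?= leaf(3).
Decompose leaf/1: Y1 =?= s(Y2).
Bind Y1 := s(Y2); no other remaining equation mentions Y1.
Delete trivial equation 0 =?= 0.
Delete trivial equation leaf(3) =?= leaf(3).
Decompose leaf/1: h(s(3), h(3, 0, s(Y2)), s(V)) =?= h(s(3), h(3, 0, Y2), s(s(m))).
Decompose h/3: s(3) =?= s(3),  h(3, 0, s(Y2)) =?= h(3, 0, Y2),  s(V) =?= s(s(m)).
Delete trivial equation s(3) =?= s(3).
Decompose h/3: 3 =?= 3,  0 =?= 0,  s(Y2) =?= Y2.
Delete trivial equation 3 =?= 3.
Delete trivial equation 0 =?= 0.
Occurs check fails: Y2 occurs in s(Y2); the equation Y2 =?= s(Y2) has no finite solution.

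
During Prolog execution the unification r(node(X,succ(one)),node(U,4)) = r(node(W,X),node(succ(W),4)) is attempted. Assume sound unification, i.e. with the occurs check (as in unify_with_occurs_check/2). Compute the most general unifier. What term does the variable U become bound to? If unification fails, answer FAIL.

succ(succ(one))

Decompose r/2: node(X,succ(one)) = node(W,X),  node(U,4) = node(succ(W),4).
Decompose node/2: X = W,  succ(one) = X.
Bind X := W; substituting into the one remaining equation that mentions X gives: succ(one) = W.
Bind W := succ(one); substituting into the remaining equation gives: node(U,4) = node(succ(succ(one)),4). Substituting into the earlier binding gives X := succ(one).
Decompose node/2: U = succ(succ(one)),  4 = 4.
Bind U := succ(succ(one)); no other remaining equation mentions U.
Delete trivial equation 4 = 4.
MGU = { X -> succ(one), W -> succ(one), U -> succ(succ(one)) }, so U -> succ(succ(one)).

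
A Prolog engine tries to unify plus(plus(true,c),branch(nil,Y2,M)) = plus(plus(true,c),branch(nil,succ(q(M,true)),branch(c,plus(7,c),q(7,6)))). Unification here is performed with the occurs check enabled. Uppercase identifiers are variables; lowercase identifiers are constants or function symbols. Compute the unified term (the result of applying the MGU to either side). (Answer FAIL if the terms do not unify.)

Decompose plus/2: plus(true,c) = plus(true,c),  branch(nil,Y2,M) = branch(nil,succ(q(M,true)),branch(c,plus(7,c),q(7,6))).
Delete trivial equation plus(true,c) = plus(true,c).
Decompose branch/3: nil = nil,  Y2 = succ(q(M,true)),  M = branch(c,plus(7,c),q(7,6)).
Delete trivial equation nil = nil.
Bind Y2 := succ(q(M,true)); no other remaining equation mentions Y2.
Bind M := branch(c,plus(7,c),q(7,6)). Substituting into the earlier binding gives Y2 := succ(q(branch(c,plus(7,c),q(7,6)),true)).
Applying the MGU to either side gives plus(plus(true,c),branch(nil,succ(q(branch(c,plus(7,c),q(7,6)),true)),branch(c,plus(7,c),q(7,6)))).

plus(plus(true,c),branch(nil,succ(q(branch(c,plus(7,c),q(7,6)),true)),branch(c,plus(7,c),q(7,6))))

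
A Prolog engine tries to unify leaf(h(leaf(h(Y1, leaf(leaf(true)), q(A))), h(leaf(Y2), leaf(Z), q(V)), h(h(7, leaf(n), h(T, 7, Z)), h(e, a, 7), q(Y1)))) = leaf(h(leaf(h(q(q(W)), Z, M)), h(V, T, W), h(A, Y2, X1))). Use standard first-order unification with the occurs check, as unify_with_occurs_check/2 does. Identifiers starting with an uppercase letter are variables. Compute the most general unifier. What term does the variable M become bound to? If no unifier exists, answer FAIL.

q(h(7, leaf(n), h(leaf(leaf(leaf(true))), 7, leaf(leaf(true)))))

Decompose leaf/1: h(leaf(h(Y1, leaf(leaf(true)), q(A))), h(leaf(Y2), leaf(Z), q(V)), h(h(7, leaf(n), h(T, 7, Z)), h(e, a, 7), q(Y1))) = h(leaf(h(q(q(W)), Z, M)), h(V, T, W), h(A, Y2, X1)).
Decompose h/3: leaf(h(Y1, leaf(leaf(true)), q(A))) = leaf(h(q(q(W)), Z, M)),  h(leaf(Y2), leaf(Z), q(V)) = h(V, T, W),  h(h(7, leaf(n), h(T, 7, Z)), h(e, a, 7), q(Y1)) = h(A, Y2, X1).
Decompose leaf/1: h(Y1, leaf(leaf(true)), q(A)) = h(q(q(W)), Z, M).
Decompose h/3: Y1 = q(q(W)),  leaf(leaf(true)) = Z,  q(A) = M.
Bind Y1 := q(q(W)); substituting into the one remaining equation that mentions Y1 gives: h(h(7, leaf(n), h(T, 7, Z)), h(e, a, 7), q(q(q(W)))) = h(A, Y2, X1).
Bind Z := leaf(leaf(true)); substituting into the 2 remaining equations that mention Z gives: h(leaf(Y2), leaf(leaf(leaf(true))), q(V)) = h(V, T, W),  h(h(7, leaf(n), h(T, 7, leaf(leaf(true)))), h(e, a, 7), q(q(q(W)))) = h(A, Y2, X1).
Bind M := q(A); no other remaining equation mentions M.
Decompose h/3: leaf(Y2) = V,  leaf(leaf(leaf(true))) = T,  q(V) = W.
Bind V := leaf(Y2); substituting into the one remaining equation that mentions V gives: q(leaf(Y2)) = W.
Bind T := leaf(leaf(leaf(true))); substituting into the one remaining equation that mentions T gives: h(h(7, leaf(n), h(leaf(leaf(leaf(true))), 7, leaf(leaf(true)))), h(e, a, 7), q(q(q(W)))) = h(A, Y2, X1).
Bind W := q(leaf(Y2)); substituting into the remaining equation gives: h(h(7, leaf(n), h(leaf(leaf(leaf(true))), 7, leaf(leaf(true)))), h(e, a, 7), q(q(q(q(leaf(Y2)))))) = h(A, Y2, X1). Substituting into the earlier binding gives Y1 := q(q(q(leaf(Y2)))).
Decompose h/3: h(7, leaf(n), h(leaf(leaf(leaf(true))), 7, leaf(leaf(true)))) = A,  h(e, a, 7) = Y2,  q(q(q(q(leaf(Y2))))) = X1.
Bind A := h(7, leaf(n), h(leaf(leaf(leaf(true))), 7, leaf(leaf(true)))); no other remaining equation mentions A. Substituting into the earlier binding gives M := q(h(7, leaf(n), h(leaf(leaf(leaf(true))), 7, leaf(leaf(true))))).
Bind Y2 := h(e, a, 7); substituting into the remaining equation gives: q(q(q(q(leaf(h(e, a, 7)))))) = X1. Substituting into the earlier bindings gives Y1 := q(q(q(leaf(h(e, a, 7))))), V := leaf(h(e, a, 7)), W := q(leaf(h(e, a, 7))).
Bind X1 := q(q(q(q(leaf(h(e, a, 7)))))).
MGU = { Y1 -> q(q(q(leaf(h(e, a, 7))))), Z -> leaf(leaf(true)), M -> q(h(7, leaf(n), h(leaf(leaf(leaf(true))), 7, leaf(leaf(true))))), V -> leaf(h(e, a, 7)), T -> leaf(leaf(leaf(true))), W -> q(leaf(h(e, a, 7))), A -> h(7, leaf(n), h(leaf(leaf(leaf(true))), 7, leaf(leaf(true)))), Y2 -> h(e, a, 7), X1 -> q(q(q(q(leaf(h(e, a, 7)))))) }, so M -> q(h(7, leaf(n), h(leaf(leaf(leaf(true))), 7, leaf(leaf(true))))).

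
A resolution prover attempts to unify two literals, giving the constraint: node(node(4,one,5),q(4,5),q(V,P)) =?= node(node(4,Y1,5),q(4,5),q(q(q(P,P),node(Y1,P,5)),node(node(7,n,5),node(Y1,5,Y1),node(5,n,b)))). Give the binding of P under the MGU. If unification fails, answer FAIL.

node(node(7,n,5),node(one,5,one),node(5,n,b))

Decompose node/3: node(4,one,5) =?= node(4,Y1,5),  q(4,5) =?= q(4,5),  q(V,P) =?= q(q(q(P,P),node(Y1,P,5)),node(node(7,n,5),node(Y1,5,Y1),node(5,n,b))).
Decompose node/3: 4 =?= 4,  one =?= Y1,  5 =?= 5.
Delete trivial equation 4 =?= 4.
Bind Y1 := one; substituting into the one remaining equation that mentions Y1 gives: q(V,P) =?= q(q(q(P,P),node(one,P,5)),node(node(7,n,5),node(one,5,one),node(5,n,b))).
Delete trivial equation 5 =?= 5.
Delete trivial equation q(4,5) =?= q(4,5).
Decompose q/2: V =?= q(q(P,P),node(one,P,5)),  P =?= node(node(7,n,5),node(one,5,one),node(5,n,b)).
Bind V := q(q(P,P),node(one,P,5)); no other remaining equation mentions V.
Bind P := node(node(7,n,5),node(one,5,one),node(5,n,b)). Substituting into the earlier binding gives V := q(q(node(node(7,n,5),node(one,5,one),node(5,n,b)),node(node(7,n,5),node(one,5,one),node(5,n,b))),node(one,node(node(7,n,5),node(one,5,one),node(5,n,b)),5)).
MGU = { Y1 ↦ one, V ↦ q(q(node(node(7,n,5),node(one,5,one),node(5,n,b)),node(node(7,n,5),node(one,5,one),node(5,n,b))),node(one,node(node(7,n,5),node(one,5,one),node(5,n,b)),5)), P ↦ node(node(7,n,5),node(one,5,one),node(5,n,b)) }, so P ↦ node(node(7,n,5),node(one,5,one),node(5,n,b)).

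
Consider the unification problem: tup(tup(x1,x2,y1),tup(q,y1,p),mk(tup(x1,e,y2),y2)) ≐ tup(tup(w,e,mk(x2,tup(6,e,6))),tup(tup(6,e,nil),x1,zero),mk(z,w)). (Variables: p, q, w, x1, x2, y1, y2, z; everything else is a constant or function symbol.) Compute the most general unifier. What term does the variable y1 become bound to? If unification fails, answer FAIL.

Decompose tup/3: tup(x1,x2,y1) ≐ tup(w,e,mk(x2,tup(6,e,6))),  tup(q,y1,p) ≐ tup(tup(6,e,nil),x1,zero),  mk(tup(x1,e,y2),y2) ≐ mk(z,w).
Decompose tup/3: x1 ≐ w,  x2 ≐ e,  y1 ≐ mk(x2,tup(6,e,6)).
Bind x1 := w; substituting into the 2 remaining equations that mention x1 gives: tup(q,y1,p) ≐ tup(tup(6,e,nil),w,zero),  mk(tup(w,e,y2),y2) ≐ mk(z,w).
Bind x2 := e; substituting into the one remaining equation that mentions x2 gives: y1 ≐ mk(e,tup(6,e,6)).
Bind y1 := mk(e,tup(6,e,6)); substituting into the one remaining equation that mentions y1 gives: tup(q,mk(e,tup(6,e,6)),p) ≐ tup(tup(6,e,nil),w,zero).
Decompose tup/3: q ≐ tup(6,e,nil),  mk(e,tup(6,e,6)) ≐ w,  p ≐ zero.
Bind q := tup(6,e,nil); no other remaining equation mentions q.
Bind w := mk(e,tup(6,e,6)); substituting into the one remaining equation that mentions w gives: mk(tup(mk(e,tup(6,e,6)),e,y2),y2) ≐ mk(z,mk(e,tup(6,e,6))). Substituting into the earlier binding gives x1 := mk(e,tup(6,e,6)).
Bind p := zero; no other remaining equation mentions p.
Decompose mk/2: tup(mk(e,tup(6,e,6)),e,y2) ≐ z,  y2 ≐ mk(e,tup(6,e,6)).
Bind z := tup(mk(e,tup(6,e,6)),e,y2); no other remaining equation mentions z.
Bind y2 := mk(e,tup(6,e,6)). Substituting into the earlier binding gives z := tup(mk(e,tup(6,e,6)),e,mk(e,tup(6,e,6))).
MGU = { x1 := mk(e,tup(6,e,6)), x2 := e, y1 := mk(e,tup(6,e,6)), q := tup(6,e,nil), w := mk(e,tup(6,e,6)), p := zero, z := tup(mk(e,tup(6,e,6)),e,mk(e,tup(6,e,6))), y2 := mk(e,tup(6,e,6)) }, so y1 := mk(e,tup(6,e,6)).

mk(e,tup(6,e,6))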